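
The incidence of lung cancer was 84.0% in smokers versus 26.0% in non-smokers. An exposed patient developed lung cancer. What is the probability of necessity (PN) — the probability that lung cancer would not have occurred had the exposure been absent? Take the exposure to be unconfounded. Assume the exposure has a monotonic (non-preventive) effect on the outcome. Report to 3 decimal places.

p₁ = 0.84, p₀ = 0.26.
Under exogeneity and monotonicity, PN = (p₁ − p₀) / p₁.
PN = (0.84 − 0.26) / 0.84 = 0.58 / 0.84 ≈ 0.6905

PN ≈ 0.690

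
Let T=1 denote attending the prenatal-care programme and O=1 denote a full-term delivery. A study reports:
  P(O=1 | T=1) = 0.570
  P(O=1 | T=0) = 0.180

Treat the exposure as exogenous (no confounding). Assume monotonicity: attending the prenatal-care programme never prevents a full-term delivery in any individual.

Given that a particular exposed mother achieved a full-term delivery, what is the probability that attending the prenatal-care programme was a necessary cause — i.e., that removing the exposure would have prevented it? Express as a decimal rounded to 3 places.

PN ≈ 0.684

Let p₁ = 0.57, p₀ = 0.18.
Under exogeneity and monotonicity, PN = (p₁ − p₀) / p₁.
PN = (0.57 − 0.18) / 0.57 = 0.39 / 0.57 ≈ 0.6842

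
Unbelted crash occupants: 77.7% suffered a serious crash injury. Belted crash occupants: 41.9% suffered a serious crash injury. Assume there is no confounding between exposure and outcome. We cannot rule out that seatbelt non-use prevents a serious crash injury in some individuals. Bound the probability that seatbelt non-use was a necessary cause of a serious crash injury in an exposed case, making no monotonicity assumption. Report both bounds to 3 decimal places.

p₁ = 0.777, p₀ = 0.419.
Under exogeneity alone the bounds on PN are max{0,(p₁−p₀)/p₁} ≤ PN ≤ min{1,(1−p₀)/p₁}.
  lower = (p₁ − p₀)/p₁ = 0.358 / 0.777 ≈ 0.4607
  upper = min{1, (1 − p₀)/p₁} = 0.581 / 0.777 ≈ 0.7477

0.461 ≤ PN ≤ 0.748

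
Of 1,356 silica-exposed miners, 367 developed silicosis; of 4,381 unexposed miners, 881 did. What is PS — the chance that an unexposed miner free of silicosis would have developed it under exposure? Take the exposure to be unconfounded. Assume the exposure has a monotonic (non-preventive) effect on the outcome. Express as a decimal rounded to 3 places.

p₁ = P(outcome | exposed) = 367/1356 = 0.27065
p₀ = P(outcome | unexposed) = 881/4381 = 0.2011
Under exogeneity and monotonicity, PS = (p₁ − p₀) / (1 − p₀).
PS = (0.27065 − 0.2011) / (1 − 0.2011) = 0.069553 / 0.7989 ≈ 0.0871

PS ≈ 0.087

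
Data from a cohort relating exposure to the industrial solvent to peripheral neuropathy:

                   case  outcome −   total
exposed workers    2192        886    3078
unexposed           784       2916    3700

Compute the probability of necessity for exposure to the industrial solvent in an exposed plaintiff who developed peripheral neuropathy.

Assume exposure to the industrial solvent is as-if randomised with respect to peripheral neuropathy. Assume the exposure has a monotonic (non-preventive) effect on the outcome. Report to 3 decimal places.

p₁ = P(outcome | exposed) = 2192/3078 = 0.71215
p₀ = P(outcome | unexposed) = 784/3700 = 0.21189
Under exogeneity and monotonicity, PN = (p₁ − p₀) / p₁.
PN = (0.71215 − 0.21189) / 0.71215 = 0.50026 / 0.71215 ≈ 0.7025

PN ≈ 0.702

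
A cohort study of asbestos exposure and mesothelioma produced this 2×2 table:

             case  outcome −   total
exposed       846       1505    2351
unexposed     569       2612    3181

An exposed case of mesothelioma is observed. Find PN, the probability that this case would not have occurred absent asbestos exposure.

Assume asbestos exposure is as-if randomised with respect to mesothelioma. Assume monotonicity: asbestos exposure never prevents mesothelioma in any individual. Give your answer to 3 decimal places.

p₁ = P(outcome | exposed) = 846/2351 = 0.35985
p₀ = P(outcome | unexposed) = 569/3181 = 0.17887
Under exogeneity and monotonicity, PN = (p₁ − p₀) / p₁.
PN = (0.35985 − 0.17887) / 0.35985 = 0.18097 / 0.35985 ≈ 0.5029

PN ≈ 0.503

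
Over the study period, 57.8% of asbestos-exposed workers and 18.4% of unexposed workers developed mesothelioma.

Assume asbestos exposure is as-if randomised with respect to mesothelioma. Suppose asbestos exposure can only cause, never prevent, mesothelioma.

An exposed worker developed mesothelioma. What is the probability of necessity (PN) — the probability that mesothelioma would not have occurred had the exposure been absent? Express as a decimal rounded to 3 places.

p₁ = 0.578, p₀ = 0.184.
Under exogeneity and monotonicity, PN = (p₁ − p₀) / p₁.
PN = (0.578 − 0.184) / 0.578 = 0.394 / 0.578 ≈ 0.6817

PN ≈ 0.682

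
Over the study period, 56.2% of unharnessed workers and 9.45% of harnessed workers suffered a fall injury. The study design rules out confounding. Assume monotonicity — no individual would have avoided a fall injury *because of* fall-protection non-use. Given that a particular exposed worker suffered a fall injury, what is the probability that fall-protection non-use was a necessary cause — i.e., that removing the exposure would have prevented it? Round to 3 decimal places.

p₁ = 0.562, p₀ = 0.0945.
Under exogeneity and monotonicity, PN = (p₁ − p₀) / p₁.
PN = (0.562 − 0.0945) / 0.562 = 0.4675 / 0.562 ≈ 0.8319

PN ≈ 0.832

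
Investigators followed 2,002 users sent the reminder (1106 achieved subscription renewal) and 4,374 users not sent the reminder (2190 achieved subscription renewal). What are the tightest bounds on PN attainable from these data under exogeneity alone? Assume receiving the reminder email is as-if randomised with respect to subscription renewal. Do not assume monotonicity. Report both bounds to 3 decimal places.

0.094 ≤ PN ≤ 0.904

p₁ = P(outcome | exposed) = 1106/2002 = 0.55245
p₀ = P(outcome | unexposed) = 2190/4374 = 0.50069
Under exogeneity alone the bounds on PN are max{0,(p₁−p₀)/p₁} ≤ PN ≤ min{1,(1−p₀)/p₁}.
  lower = (p₁ − p₀)/p₁ = 0.051762 / 0.55245 ≈ 0.0937
  upper = min{1, (1 − p₀)/p₁} = 0.49931 / 0.55245 ≈ 0.9038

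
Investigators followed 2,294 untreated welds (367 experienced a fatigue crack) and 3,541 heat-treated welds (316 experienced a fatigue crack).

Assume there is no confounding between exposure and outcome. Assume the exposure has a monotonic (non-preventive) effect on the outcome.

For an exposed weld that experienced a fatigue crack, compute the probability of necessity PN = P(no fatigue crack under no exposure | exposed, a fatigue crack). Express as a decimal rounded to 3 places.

p₁ = P(outcome | exposed) = 367/2294 = 0.15998
p₀ = P(outcome | unexposed) = 316/3541 = 0.08924
Under exogeneity and monotonicity, PN = (p₁ − p₀) / p₁.
PN = (0.15998 − 0.08924) / 0.15998 = 0.070742 / 0.15998 ≈ 0.4422

PN ≈ 0.442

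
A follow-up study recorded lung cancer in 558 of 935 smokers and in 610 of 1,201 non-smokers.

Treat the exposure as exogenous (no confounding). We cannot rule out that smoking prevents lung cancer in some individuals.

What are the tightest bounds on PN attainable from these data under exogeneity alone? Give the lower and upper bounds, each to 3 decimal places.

0.149 ≤ PN ≤ 0.825

p₁ = P(outcome | exposed) = 558/935 = 0.59679
p₀ = P(outcome | unexposed) = 610/1201 = 0.50791
Under exogeneity alone the bounds on PN are max{0,(p₁−p₀)/p₁} ≤ PN ≤ min{1,(1−p₀)/p₁}.
  lower = (p₁ − p₀)/p₁ = 0.088881 / 0.59679 ≈ 0.1489
  upper = min{1, (1 − p₀)/p₁} = 0.49209 / 0.59679 ≈ 0.8246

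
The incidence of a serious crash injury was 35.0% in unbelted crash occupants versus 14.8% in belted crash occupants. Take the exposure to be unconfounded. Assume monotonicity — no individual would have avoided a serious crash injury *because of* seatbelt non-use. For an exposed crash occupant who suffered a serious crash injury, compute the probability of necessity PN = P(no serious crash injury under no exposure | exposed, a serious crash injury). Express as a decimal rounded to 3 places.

PN ≈ 0.577

p₁ = 0.35, p₀ = 0.148.
Under exogeneity and monotonicity, PN = (p₁ − p₀) / p₁.
PN = (0.35 − 0.148) / 0.35 = 0.202 / 0.35 ≈ 0.5771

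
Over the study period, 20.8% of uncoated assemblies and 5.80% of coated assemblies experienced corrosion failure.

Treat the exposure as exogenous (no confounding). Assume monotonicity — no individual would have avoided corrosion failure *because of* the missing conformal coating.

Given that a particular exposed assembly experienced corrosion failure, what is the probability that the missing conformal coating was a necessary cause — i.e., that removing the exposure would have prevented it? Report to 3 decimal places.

p₁ = 0.208, p₀ = 0.058.
Under exogeneity and monotonicity, PN = (p₁ − p₀) / p₁.
PN = (0.208 − 0.058) / 0.208 = 0.15 / 0.208 ≈ 0.7212

PN ≈ 0.721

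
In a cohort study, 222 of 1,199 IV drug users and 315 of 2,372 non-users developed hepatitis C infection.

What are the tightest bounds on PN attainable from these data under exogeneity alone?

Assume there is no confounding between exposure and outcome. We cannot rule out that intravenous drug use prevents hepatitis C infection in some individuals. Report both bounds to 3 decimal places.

p₁ = P(outcome | exposed) = 222/1199 = 0.18515
p₀ = P(outcome | unexposed) = 315/2372 = 0.1328
Under exogeneity alone the bounds on PN are max{0,(p₁−p₀)/p₁} ≤ PN ≤ min{1,(1−p₀)/p₁}.
  lower = (p₁ − p₀)/p₁ = 0.052355 / 0.18515 ≈ 0.2828
  upper = min{1, (1 − p₀)/p₁} = 0.8672 / 0.18515 ≈ 4.6837 → capped at 1

0.283 ≤ PN ≤ 1.000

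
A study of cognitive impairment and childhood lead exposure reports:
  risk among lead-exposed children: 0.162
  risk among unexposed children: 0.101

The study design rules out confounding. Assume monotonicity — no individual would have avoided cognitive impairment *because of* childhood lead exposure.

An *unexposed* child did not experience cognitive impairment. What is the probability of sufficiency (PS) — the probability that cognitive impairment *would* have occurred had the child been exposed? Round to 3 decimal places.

PS ≈ 0.068

Let p₁ = 0.162, p₀ = 0.101.
Under exogeneity and monotonicity, PS = (p₁ − p₀) / (1 − p₀).
PS = (0.162 − 0.101) / (1 − 0.101) = 0.061 / 0.899 ≈ 0.0679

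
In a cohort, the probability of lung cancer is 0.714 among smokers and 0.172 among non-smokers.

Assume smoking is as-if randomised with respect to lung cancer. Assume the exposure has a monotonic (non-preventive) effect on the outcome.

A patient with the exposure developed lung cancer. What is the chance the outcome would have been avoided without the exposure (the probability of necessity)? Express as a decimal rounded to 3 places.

PN ≈ 0.759

Let p₁ = 0.714, p₀ = 0.172.
Under exogeneity and monotonicity, PN = (p₁ − p₀) / p₁.
PN = (0.714 − 0.172) / 0.714 = 0.542 / 0.714 ≈ 0.7591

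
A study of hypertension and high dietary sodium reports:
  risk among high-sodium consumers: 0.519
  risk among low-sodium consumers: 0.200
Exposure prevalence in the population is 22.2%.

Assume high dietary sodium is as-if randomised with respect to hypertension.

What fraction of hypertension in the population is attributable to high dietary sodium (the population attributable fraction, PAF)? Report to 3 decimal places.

Let p₁ = 0.519, p₀ = 0.2.
Overall risk P(Y=1) = π·p₁ + (1−π)·p₀ = 0.222×0.519 + 0.778×0.2 = 0.27082.
Under exogeneity, PAF = [P(Y=1) − p₀] / P(Y=1).
PAF = (0.27082 − 0.2) / 0.27082 ≈ 0.2615

PAF ≈ 0.261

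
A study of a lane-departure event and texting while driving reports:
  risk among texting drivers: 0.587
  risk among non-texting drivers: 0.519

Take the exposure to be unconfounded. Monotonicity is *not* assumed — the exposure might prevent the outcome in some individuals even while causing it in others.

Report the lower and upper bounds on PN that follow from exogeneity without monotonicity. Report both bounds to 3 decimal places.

0.116 ≤ PN ≤ 0.819

Let p₁ = 0.587, p₀ = 0.519.
Under exogeneity alone the bounds on PN are max{0,(p₁−p₀)/p₁} ≤ PN ≤ min{1,(1−p₀)/p₁}.
  lower = (p₁ − p₀)/p₁ = 0.068 / 0.587 ≈ 0.1158
  upper = min{1, (1 − p₀)/p₁} = 0.481 / 0.587 ≈ 0.8194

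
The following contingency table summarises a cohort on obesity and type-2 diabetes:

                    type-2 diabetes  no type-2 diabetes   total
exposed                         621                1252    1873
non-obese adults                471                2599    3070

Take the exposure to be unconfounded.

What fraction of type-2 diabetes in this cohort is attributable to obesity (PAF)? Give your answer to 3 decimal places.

p₁ = P(outcome | exposed) = 621/1873 = 0.33155
p₀ = P(outcome | unexposed) = 471/3070 = 0.15342
Exposure prevalence π = 1873/4943 = 0.37892; overall risk P(Y=1) = 0.22092.
Under exogeneity, PAF = [P(Y=1) − p₀]/P(Y=1).
PAF = (0.22092 − 0.15342) / 0.22092 ≈ 0.3055

PAF ≈ 0.306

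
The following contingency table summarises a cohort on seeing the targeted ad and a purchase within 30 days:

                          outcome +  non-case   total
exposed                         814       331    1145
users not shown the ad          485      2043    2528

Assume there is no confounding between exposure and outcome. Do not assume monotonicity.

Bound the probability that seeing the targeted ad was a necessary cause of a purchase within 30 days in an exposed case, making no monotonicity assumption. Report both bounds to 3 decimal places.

p₁ = P(outcome | exposed) = 814/1145 = 0.71092
p₀ = P(outcome | unexposed) = 485/2528 = 0.19185
Under exogeneity alone the bounds on PN are max{0,(p₁−p₀)/p₁} ≤ PN ≤ min{1,(1−p₀)/p₁}.
  lower = (p₁ − p₀)/p₁ = 0.51907 / 0.71092 ≈ 0.7301
  upper = min{1, (1 − p₀)/p₁} = 0.80815 / 0.71092 ≈ 1.1368 → capped at 1

0.730 ≤ PN ≤ 1.000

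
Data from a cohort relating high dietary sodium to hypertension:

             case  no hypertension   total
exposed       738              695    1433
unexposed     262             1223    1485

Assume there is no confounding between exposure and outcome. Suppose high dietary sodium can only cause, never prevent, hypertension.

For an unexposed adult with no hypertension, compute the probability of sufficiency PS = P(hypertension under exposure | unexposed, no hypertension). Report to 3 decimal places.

PS ≈ 0.411

p₁ = P(outcome | exposed) = 738/1433 = 0.515
p₀ = P(outcome | unexposed) = 262/1485 = 0.17643
Under exogeneity and monotonicity, PS = (p₁ − p₀)/(1 − p₀).
PS = (0.515 − 0.17643) / 0.82357 ≈ 0.4111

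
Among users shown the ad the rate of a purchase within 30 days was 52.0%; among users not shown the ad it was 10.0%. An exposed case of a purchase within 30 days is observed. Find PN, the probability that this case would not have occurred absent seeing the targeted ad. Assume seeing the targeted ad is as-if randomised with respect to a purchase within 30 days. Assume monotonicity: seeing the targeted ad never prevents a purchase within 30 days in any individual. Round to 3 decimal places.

PN ≈ 0.808

p₁ = 0.52, p₀ = 0.1.
Under exogeneity and monotonicity, PN = (p₁ − p₀) / p₁.
PN = (0.52 − 0.1) / 0.52 = 0.42 / 0.52 ≈ 0.8077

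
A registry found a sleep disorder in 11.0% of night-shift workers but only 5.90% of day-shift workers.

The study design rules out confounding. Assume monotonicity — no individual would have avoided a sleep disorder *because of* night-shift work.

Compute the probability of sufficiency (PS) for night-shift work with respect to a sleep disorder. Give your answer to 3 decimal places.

p₁ = 0.11, p₀ = 0.059.
Under exogeneity and monotonicity, PS = (p₁ − p₀) / (1 − p₀).
PS = (0.11 − 0.059) / (1 − 0.059) = 0.051 / 0.941 ≈ 0.0542

PS ≈ 0.054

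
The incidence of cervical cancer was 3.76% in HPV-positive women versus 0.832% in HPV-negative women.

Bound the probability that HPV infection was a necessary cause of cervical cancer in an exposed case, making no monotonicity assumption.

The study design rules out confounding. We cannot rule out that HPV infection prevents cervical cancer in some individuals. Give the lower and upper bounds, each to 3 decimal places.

p₁ = 0.0376, p₀ = 0.00832.
Under exogeneity alone the bounds on PN are max{0,(p₁−p₀)/p₁} ≤ PN ≤ min{1,(1−p₀)/p₁}.
  lower = (p₁ − p₀)/p₁ = 0.02928 / 0.0376 ≈ 0.7787
  upper = min{1, (1 − p₀)/p₁} = 0.99168 / 0.0376 ≈ 26.3745 → capped at 1

0.779 ≤ PN ≤ 1.000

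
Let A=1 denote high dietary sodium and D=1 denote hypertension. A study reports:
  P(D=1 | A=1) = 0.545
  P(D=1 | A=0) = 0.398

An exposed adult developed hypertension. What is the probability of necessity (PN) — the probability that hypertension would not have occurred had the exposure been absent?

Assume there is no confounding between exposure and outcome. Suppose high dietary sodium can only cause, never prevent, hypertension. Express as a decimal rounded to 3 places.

PN ≈ 0.270

Let p₁ = 0.545, p₀ = 0.398.
Under exogeneity and monotonicity, PN = (p₁ − p₀) / p₁.
PN = (0.545 − 0.398) / 0.545 = 0.147 / 0.545 ≈ 0.2697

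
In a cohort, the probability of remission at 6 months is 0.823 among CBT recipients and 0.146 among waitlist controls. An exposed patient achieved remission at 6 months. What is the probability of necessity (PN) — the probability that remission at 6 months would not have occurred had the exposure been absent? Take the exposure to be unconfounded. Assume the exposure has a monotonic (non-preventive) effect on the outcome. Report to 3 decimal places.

PN ≈ 0.823

Let p₁ = 0.823, p₀ = 0.146.
Under exogeneity and monotonicity, PN = (p₁ − p₀) / p₁.
PN = (0.823 − 0.146) / 0.823 = 0.677 / 0.823 ≈ 0.8226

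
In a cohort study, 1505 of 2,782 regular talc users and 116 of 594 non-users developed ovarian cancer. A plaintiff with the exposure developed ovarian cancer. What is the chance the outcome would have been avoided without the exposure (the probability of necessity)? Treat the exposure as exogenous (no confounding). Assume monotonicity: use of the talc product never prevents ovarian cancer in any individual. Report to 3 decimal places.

PN ≈ 0.639

p₁ = P(outcome | exposed) = 1505/2782 = 0.54098
p₀ = P(outcome | unexposed) = 116/594 = 0.19529
Under exogeneity and monotonicity, PN = (p₁ − p₀) / p₁.
PN = (0.54098 − 0.19529) / 0.54098 = 0.34569 / 0.54098 ≈ 0.6390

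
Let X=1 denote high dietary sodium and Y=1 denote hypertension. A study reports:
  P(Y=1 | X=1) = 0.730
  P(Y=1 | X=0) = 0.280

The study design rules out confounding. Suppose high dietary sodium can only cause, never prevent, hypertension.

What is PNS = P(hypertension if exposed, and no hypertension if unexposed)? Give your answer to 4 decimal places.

PNS ≈ 0.4500

Let p₁ = 0.73, p₀ = 0.28.
Under exogeneity and monotonicity, PNS = p₁ − p₀.
PNS = 0.73 − 0.28 = 0.45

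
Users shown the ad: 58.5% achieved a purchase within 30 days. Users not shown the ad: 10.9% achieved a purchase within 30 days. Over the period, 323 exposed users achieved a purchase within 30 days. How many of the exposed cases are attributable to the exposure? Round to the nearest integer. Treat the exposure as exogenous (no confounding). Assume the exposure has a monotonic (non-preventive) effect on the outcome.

about 263 cases

p₁ = 0.585, p₀ = 0.109.
PN = (p₁ − p₀)/p₁ = (0.585 − 0.109) / 0.585 ≈ 0.81368.
Attributable cases ≈ PN × (exposed cases) = 0.81368 × 323 ≈ 262.82.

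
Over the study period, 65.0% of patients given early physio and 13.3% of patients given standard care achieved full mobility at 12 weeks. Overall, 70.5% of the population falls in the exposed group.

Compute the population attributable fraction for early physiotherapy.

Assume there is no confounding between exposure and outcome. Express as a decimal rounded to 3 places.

p₁ = 0.65, p₀ = 0.133.
Overall risk P(Y=1) = π·p₁ + (1−π)·p₀ = 0.705×0.65 + 0.295×0.133 = 0.49749.
Under exogeneity, PAF = [P(Y=1) − p₀] / P(Y=1).
PAF = (0.49749 − 0.133) / 0.49749 ≈ 0.7327

PAF ≈ 0.733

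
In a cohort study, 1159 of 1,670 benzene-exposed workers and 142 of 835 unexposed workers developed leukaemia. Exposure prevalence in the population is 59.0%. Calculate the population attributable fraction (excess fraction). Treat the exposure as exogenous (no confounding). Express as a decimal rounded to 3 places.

p₁ = P(outcome | exposed) = 1159/1670 = 0.69401
p₀ = P(outcome | unexposed) = 142/835 = 0.17006
Overall risk P(Y=1) = π·p₁ + (1−π)·p₀ = 0.59×0.69401 + 0.41×0.17006 = 0.47919.
Under exogeneity, PAF = [P(Y=1) − p₀] / P(Y=1).
PAF = (0.47919 − 0.17006) / 0.47919 ≈ 0.6451

PAF ≈ 0.645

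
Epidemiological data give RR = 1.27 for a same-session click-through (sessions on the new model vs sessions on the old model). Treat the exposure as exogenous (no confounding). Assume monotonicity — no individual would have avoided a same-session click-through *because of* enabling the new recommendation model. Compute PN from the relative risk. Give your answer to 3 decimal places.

Under exogeneity and monotonicity, PN = (RR − 1) / RR = 1 − 1/RR.
PN = (1.27 − 1) / 1.27 = 0.27 / 1.27 ≈ 0.2126

PN ≈ 0.213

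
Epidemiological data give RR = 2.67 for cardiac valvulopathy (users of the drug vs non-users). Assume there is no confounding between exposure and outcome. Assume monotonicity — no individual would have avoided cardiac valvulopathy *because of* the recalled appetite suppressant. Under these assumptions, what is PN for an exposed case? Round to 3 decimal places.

PN ≈ 0.625

Under exogeneity and monotonicity, PN = (RR − 1) / RR = 1 − 1/RR.
PN = (2.67 − 1) / 2.67 = 1.67 / 2.67 ≈ 0.6255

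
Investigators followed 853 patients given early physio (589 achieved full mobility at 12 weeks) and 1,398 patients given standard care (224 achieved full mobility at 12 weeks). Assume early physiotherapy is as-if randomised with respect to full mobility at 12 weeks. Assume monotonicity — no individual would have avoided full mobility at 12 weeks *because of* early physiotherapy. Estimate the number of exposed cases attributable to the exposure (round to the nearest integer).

p₁ = P(outcome | exposed) = 589/853 = 0.6905
p₀ = P(outcome | unexposed) = 224/1398 = 0.16023
PN = (p₁ − p₀)/p₁ = (0.6905 − 0.16023) / 0.6905 ≈ 0.76795.
Attributable cases ≈ PN × (exposed cases) = 0.76795 × 589 ≈ 452.32.

about 452 cases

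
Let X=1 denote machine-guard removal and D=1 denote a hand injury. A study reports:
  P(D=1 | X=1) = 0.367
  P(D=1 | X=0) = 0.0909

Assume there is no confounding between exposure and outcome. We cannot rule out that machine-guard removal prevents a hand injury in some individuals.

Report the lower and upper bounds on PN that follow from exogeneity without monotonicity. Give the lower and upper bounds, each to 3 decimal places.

0.752 ≤ PN ≤ 1.000

Let p₁ = 0.367, p₀ = 0.0909.
Under exogeneity alone the bounds on PN are max{0,(p₁−p₀)/p₁} ≤ PN ≤ min{1,(1−p₀)/p₁}.
  lower = (p₁ − p₀)/p₁ = 0.2761 / 0.367 ≈ 0.7523
  upper = min{1, (1 − p₀)/p₁} = 0.9091 / 0.367 ≈ 2.4771 → capped at 1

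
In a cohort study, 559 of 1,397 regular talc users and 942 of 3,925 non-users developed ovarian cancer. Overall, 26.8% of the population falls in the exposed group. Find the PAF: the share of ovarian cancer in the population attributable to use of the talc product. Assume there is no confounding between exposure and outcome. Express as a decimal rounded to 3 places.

PAF ≈ 0.152

p₁ = P(outcome | exposed) = 559/1397 = 0.40014
p₀ = P(outcome | unexposed) = 942/3925 = 0.24
Overall risk P(Y=1) = π·p₁ + (1−π)·p₀ = 0.268×0.40014 + 0.732×0.24 = 0.28292.
Under exogeneity, PAF = [P(Y=1) − p₀] / P(Y=1).
PAF = (0.28292 − 0.24) / 0.28292 ≈ 0.1517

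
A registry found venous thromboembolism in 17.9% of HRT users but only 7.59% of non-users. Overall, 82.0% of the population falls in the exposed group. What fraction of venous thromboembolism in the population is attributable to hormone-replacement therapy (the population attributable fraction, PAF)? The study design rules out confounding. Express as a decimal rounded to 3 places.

p₁ = 0.179, p₀ = 0.0759.
Overall risk P(Y=1) = π·p₁ + (1−π)·p₀ = 0.82×0.179 + 0.18×0.0759 = 0.16044.
Under exogeneity, PAF = [P(Y=1) − p₀] / P(Y=1).
PAF = (0.16044 − 0.0759) / 0.16044 ≈ 0.5269

PAF ≈ 0.527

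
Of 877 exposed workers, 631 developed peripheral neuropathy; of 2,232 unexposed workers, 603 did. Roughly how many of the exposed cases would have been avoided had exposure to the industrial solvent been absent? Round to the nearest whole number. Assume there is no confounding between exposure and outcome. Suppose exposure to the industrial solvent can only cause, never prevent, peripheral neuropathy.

p₁ = P(outcome | exposed) = 631/877 = 0.7195
p₀ = P(outcome | unexposed) = 603/2232 = 0.27016
PN = (p₁ − p₀)/p₁ = (0.7195 − 0.27016) / 0.7195 ≈ 0.62451.
Attributable cases ≈ PN × (exposed cases) = 0.62451 × 631 ≈ 394.07.

about 394 cases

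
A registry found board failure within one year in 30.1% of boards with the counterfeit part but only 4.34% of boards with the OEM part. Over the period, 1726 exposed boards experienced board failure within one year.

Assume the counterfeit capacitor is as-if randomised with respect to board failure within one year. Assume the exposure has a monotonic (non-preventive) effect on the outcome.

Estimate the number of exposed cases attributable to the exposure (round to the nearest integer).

p₁ = 0.301, p₀ = 0.0434.
PN = (p₁ − p₀)/p₁ = (0.301 − 0.0434) / 0.301 ≈ 0.85581.
Attributable cases ≈ PN × (exposed cases) = 0.85581 × 1726 ≈ 1477.13.

about 1477 cases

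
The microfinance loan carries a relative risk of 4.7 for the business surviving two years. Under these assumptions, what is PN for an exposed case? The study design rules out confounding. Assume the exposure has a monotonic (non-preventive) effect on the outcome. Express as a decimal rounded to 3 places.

PN ≈ 0.787

Under exogeneity and monotonicity, PN = (RR − 1) / RR = 1 − 1/RR.
PN = (4.7 − 1) / 4.7 = 3.7 / 4.7 ≈ 0.7872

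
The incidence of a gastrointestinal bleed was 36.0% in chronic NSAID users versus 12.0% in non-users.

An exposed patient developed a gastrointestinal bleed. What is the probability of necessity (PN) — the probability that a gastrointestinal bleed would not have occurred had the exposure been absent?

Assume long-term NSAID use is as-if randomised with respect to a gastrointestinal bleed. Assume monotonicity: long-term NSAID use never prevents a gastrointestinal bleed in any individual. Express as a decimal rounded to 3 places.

PN ≈ 0.667

p₁ = 0.36, p₀ = 0.12.
Under exogeneity and monotonicity, PN = (p₁ − p₀) / p₁.
PN = (0.36 − 0.12) / 0.36 = 0.24 / 0.36 ≈ 0.6667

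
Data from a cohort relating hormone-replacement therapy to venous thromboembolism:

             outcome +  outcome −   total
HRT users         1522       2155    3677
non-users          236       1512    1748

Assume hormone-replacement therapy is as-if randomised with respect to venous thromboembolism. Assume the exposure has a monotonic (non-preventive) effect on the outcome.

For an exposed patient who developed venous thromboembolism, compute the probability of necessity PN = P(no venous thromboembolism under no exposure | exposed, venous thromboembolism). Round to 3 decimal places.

PN ≈ 0.674

p₁ = P(outcome | exposed) = 1522/3677 = 0.41392
p₀ = P(outcome | unexposed) = 236/1748 = 0.13501
Under exogeneity and monotonicity, PN = (p₁ − p₀) / p₁.
PN = (0.41392 − 0.13501) / 0.41392 = 0.27891 / 0.41392 ≈ 0.6738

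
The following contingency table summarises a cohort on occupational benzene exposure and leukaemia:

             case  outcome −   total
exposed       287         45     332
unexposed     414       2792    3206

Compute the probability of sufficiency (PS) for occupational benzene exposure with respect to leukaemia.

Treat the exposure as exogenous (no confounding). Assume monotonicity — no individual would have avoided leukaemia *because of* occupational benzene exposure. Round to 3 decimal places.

PS ≈ 0.844

p₁ = P(outcome | exposed) = 287/332 = 0.86446
p₀ = P(outcome | unexposed) = 414/3206 = 0.12913
Under exogeneity and monotonicity, PS = (p₁ − p₀) / (1 − p₀).
PS = (0.86446 − 0.12913) / (1 − 0.12913) = 0.73532 / 0.87087 ≈ 0.8444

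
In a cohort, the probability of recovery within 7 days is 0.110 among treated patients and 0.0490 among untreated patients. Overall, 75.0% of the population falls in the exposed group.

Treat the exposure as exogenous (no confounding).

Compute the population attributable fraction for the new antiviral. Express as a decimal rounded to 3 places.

Let p₁ = 0.11, p₀ = 0.049.
Overall risk P(Y=1) = π·p₁ + (1−π)·p₀ = 0.75×0.11 + 0.25×0.049 = 0.09475.
Under exogeneity, PAF = [P(Y=1) − p₀] / P(Y=1).
PAF = (0.09475 − 0.049) / 0.09475 ≈ 0.4828

PAF ≈ 0.483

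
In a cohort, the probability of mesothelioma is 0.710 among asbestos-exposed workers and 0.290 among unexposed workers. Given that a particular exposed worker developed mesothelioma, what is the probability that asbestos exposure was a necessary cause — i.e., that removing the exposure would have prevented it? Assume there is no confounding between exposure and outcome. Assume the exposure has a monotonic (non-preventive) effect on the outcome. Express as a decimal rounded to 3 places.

Let p₁ = 0.71, p₀ = 0.29.
Under exogeneity and monotonicity, PN = (p₁ − p₀) / p₁.
PN = (0.71 − 0.29) / 0.71 = 0.42 / 0.71 ≈ 0.5915

PN ≈ 0.592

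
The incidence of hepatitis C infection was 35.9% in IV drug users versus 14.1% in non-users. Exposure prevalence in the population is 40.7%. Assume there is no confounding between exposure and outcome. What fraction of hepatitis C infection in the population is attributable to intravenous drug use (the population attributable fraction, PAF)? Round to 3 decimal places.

p₁ = 0.359, p₀ = 0.141.
Overall risk P(Y=1) = π·p₁ + (1−π)·p₀ = 0.407×0.359 + 0.593×0.141 = 0.22973.
Under exogeneity, PAF = [P(Y=1) − p₀] / P(Y=1).
PAF = (0.22973 − 0.141) / 0.22973 ≈ 0.3862

PAF ≈ 0.386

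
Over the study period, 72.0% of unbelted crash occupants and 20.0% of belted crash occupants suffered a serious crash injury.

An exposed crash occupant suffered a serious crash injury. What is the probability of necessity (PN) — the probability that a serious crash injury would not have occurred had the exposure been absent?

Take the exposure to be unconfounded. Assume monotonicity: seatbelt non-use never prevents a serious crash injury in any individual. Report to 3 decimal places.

PN ≈ 0.722

p₁ = 0.72, p₀ = 0.2.
Under exogeneity and monotonicity, PN = (p₁ − p₀) / p₁.
PN = (0.72 − 0.2) / 0.72 = 0.52 / 0.72 ≈ 0.7222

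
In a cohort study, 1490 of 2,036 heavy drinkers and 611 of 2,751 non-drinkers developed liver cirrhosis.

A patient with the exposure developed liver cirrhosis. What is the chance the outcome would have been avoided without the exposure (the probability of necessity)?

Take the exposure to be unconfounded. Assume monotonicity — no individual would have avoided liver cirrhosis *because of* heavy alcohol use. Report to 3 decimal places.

PN ≈ 0.697

p₁ = P(outcome | exposed) = 1490/2036 = 0.73183
p₀ = P(outcome | unexposed) = 611/2751 = 0.2221
Under exogeneity and monotonicity, PN = (p₁ − p₀) / p₁.
PN = (0.73183 − 0.2221) / 0.73183 = 0.50973 / 0.73183 ≈ 0.6965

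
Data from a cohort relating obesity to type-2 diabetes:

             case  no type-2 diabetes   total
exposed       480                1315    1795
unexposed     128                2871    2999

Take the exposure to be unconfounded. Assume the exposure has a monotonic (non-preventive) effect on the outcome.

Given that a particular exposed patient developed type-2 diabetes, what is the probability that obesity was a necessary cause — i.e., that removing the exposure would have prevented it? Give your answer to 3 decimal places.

p₁ = P(outcome | exposed) = 480/1795 = 0.26741
p₀ = P(outcome | unexposed) = 128/2999 = 0.042681
Under exogeneity and monotonicity, PN = (p₁ − p₀)/p₁.
PN = (0.26741 − 0.042681) / 0.26741 ≈ 0.8404

PN ≈ 0.840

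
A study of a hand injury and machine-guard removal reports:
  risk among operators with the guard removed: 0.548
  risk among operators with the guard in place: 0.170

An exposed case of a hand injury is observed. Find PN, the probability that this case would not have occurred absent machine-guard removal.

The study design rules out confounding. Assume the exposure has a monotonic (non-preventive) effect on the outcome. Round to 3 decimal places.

PN ≈ 0.690

Let p₁ = 0.548, p₀ = 0.17.
Under exogeneity and monotonicity, PN = (p₁ − p₀) / p₁.
PN = (0.548 − 0.17) / 0.548 = 0.378 / 0.548 ≈ 0.6898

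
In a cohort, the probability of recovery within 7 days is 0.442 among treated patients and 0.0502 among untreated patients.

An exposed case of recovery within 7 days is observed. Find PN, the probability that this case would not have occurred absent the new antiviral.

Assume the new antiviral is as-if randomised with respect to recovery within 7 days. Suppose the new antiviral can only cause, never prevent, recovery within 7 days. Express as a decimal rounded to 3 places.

PN ≈ 0.886

Let p₁ = 0.442, p₀ = 0.0502.
Under exogeneity and monotonicity, PN = (p₁ − p₀) / p₁.
PN = (0.442 − 0.0502) / 0.442 = 0.3918 / 0.442 ≈ 0.8864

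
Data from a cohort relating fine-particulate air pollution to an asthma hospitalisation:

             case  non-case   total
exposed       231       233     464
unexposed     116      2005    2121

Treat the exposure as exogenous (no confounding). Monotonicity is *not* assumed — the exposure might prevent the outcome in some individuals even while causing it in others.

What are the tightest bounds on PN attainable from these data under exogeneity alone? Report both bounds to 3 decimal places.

p₁ = P(outcome | exposed) = 231/464 = 0.49784
p₀ = P(outcome | unexposed) = 116/2121 = 0.054691
Under exogeneity alone the bounds on PN are max{0,(p₁−p₀)/p₁} ≤ PN ≤ min{1,(1−p₀)/p₁}.
  lower = (p₁ − p₀)/p₁ = 0.44315 / 0.49784 ≈ 0.8901
  upper = min{1, (1 − p₀)/p₁} = 0.94531 / 0.49784 ≈ 1.8988 → capped at 1

0.890 ≤ PN ≤ 1.000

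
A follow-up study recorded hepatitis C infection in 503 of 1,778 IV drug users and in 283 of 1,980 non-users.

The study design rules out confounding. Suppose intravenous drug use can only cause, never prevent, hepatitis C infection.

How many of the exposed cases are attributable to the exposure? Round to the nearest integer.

p₁ = P(outcome | exposed) = 503/1778 = 0.2829
p₀ = P(outcome | unexposed) = 283/1980 = 0.14293
PN = (p₁ − p₀)/p₁ = (0.2829 − 0.14293) / 0.2829 ≈ 0.49477.
Attributable cases ≈ PN × (exposed cases) = 0.49477 × 503 ≈ 248.87.

about 249 cases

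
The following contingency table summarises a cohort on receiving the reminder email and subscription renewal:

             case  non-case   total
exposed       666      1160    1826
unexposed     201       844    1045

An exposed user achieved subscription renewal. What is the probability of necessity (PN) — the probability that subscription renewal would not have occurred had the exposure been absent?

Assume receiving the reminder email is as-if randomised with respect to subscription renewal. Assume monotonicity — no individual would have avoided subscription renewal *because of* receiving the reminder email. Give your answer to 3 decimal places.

PN ≈ 0.473

p₁ = P(outcome | exposed) = 666/1826 = 0.36473
p₀ = P(outcome | unexposed) = 201/1045 = 0.19234
Under exogeneity and monotonicity, PN = (p₁ − p₀)/p₁.
PN = (0.36473 − 0.19234) / 0.36473 ≈ 0.4726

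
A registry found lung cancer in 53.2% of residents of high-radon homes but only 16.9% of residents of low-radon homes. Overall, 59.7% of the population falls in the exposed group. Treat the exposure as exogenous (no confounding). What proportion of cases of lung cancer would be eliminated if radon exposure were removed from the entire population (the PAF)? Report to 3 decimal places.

p₁ = 0.532, p₀ = 0.169.
Overall risk P(Y=1) = π·p₁ + (1−π)·p₀ = 0.597×0.532 + 0.403×0.169 = 0.38571.
Under exogeneity, PAF = [P(Y=1) − p₀] / P(Y=1).
PAF = (0.38571 − 0.169) / 0.38571 ≈ 0.5618

PAF ≈ 0.562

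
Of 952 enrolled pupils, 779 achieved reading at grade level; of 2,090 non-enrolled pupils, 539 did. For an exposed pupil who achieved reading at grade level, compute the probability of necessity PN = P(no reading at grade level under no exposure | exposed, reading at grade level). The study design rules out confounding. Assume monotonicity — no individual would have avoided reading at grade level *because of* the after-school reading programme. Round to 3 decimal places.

p₁ = P(outcome | exposed) = 779/952 = 0.81828
p₀ = P(outcome | unexposed) = 539/2090 = 0.25789
Under exogeneity and monotonicity, PN = (p₁ − p₀) / p₁.
PN = (0.81828 − 0.25789) / 0.81828 = 0.56038 / 0.81828 ≈ 0.6848

PN ≈ 0.685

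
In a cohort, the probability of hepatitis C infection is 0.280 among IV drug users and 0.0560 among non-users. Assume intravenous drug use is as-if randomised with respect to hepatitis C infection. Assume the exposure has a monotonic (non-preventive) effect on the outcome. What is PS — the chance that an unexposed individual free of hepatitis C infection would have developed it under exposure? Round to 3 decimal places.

Let p₁ = 0.28, p₀ = 0.056.
Under exogeneity and monotonicity, PS = (p₁ − p₀) / (1 − p₀).
PS = (0.28 − 0.056) / (1 − 0.056) = 0.224 / 0.944 ≈ 0.2373

PS ≈ 0.237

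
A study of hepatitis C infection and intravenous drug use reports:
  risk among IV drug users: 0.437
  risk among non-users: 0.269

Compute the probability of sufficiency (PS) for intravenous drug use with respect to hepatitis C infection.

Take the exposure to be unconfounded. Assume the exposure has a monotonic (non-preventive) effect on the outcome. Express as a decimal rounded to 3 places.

Let p₁ = 0.437, p₀ = 0.269.
Under exogeneity and monotonicity, PS = (p₁ − p₀) / (1 − p₀).
PS = (0.437 − 0.269) / (1 − 0.269) = 0.168 / 0.731 ≈ 0.2298

PS ≈ 0.230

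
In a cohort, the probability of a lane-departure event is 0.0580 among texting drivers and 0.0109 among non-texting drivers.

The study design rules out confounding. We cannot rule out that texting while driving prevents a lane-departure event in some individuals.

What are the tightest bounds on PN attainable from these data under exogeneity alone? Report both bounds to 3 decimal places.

0.812 ≤ PN ≤ 1.000

Let p₁ = 0.058, p₀ = 0.0109.
Under exogeneity alone the bounds on PN are max{0,(p₁−p₀)/p₁} ≤ PN ≤ min{1,(1−p₀)/p₁}.
  lower = (p₁ − p₀)/p₁ = 0.0471 / 0.058 ≈ 0.8121
  upper = min{1, (1 − p₀)/p₁} = 0.9891 / 0.058 ≈ 17.0534 → capped at 1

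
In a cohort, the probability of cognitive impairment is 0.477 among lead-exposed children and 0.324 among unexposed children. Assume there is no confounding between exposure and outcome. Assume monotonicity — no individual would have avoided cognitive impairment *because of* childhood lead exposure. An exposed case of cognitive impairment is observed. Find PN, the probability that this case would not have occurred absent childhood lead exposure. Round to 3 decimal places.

PN ≈ 0.321

Let p₁ = 0.477, p₀ = 0.324.
Under exogeneity and monotonicity, PN = (p₁ − p₀) / p₁.
PN = (0.477 − 0.324) / 0.477 = 0.153 / 0.477 ≈ 0.3208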